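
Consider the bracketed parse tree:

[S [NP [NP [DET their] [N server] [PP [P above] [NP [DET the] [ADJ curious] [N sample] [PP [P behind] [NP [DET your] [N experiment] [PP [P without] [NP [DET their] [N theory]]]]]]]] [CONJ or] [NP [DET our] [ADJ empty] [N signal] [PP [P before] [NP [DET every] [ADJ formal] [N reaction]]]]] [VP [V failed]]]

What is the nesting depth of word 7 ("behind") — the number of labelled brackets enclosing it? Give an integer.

7

The word sits inside P, which is inside PP, inside NP, inside PP, inside NP, inside NP, inside S — 7 brackets in all.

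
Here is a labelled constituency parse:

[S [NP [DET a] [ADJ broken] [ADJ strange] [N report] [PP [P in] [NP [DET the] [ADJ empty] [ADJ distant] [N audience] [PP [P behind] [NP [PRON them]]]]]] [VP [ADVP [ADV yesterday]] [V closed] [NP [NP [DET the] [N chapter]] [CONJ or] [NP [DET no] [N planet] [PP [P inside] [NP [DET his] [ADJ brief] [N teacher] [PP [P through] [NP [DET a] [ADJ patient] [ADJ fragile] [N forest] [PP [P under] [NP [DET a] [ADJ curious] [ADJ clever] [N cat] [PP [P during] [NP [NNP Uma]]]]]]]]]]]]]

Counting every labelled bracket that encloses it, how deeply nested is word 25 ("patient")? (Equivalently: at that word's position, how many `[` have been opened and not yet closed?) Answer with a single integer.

The word sits inside ADJ, which is inside NP, inside PP, inside NP, inside PP, inside NP, inside NP, inside VP, inside S — 9 brackets in all.

9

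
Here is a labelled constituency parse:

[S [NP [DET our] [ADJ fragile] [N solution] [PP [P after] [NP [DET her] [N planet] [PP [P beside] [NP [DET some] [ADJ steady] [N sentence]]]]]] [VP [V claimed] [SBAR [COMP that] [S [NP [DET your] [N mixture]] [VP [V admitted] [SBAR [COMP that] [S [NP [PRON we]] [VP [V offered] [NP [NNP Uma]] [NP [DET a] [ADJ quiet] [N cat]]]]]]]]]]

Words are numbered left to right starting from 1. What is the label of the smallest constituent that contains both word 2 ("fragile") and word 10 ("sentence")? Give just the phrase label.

The smallest bracket enclosing both words is [NP our fragile solution after her planet beside some steady sentence], so the label is NP.

NP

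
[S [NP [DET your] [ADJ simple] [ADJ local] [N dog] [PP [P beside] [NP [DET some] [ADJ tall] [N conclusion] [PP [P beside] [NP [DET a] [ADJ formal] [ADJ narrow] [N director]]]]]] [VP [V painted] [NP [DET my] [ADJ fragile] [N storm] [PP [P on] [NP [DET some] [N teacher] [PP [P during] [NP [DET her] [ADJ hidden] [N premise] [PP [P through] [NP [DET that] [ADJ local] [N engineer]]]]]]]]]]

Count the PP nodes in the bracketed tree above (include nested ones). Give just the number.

5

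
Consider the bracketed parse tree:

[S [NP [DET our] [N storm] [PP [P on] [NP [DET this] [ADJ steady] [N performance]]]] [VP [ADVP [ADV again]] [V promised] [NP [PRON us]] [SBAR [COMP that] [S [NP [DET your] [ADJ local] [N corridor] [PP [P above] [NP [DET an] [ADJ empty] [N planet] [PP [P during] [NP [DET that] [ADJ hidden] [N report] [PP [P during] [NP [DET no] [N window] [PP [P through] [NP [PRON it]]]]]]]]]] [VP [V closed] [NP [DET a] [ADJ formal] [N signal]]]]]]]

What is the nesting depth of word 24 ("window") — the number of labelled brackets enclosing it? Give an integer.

Counting open brackets not yet closed at "window": [S [VP [SBAR [S [NP [PP [NP [PP [NP [PP [NP [N = 12.

12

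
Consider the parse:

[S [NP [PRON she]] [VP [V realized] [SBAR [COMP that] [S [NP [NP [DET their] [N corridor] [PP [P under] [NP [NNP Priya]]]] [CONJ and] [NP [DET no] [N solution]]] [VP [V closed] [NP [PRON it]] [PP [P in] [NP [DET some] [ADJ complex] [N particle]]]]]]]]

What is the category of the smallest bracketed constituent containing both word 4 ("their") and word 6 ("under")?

NP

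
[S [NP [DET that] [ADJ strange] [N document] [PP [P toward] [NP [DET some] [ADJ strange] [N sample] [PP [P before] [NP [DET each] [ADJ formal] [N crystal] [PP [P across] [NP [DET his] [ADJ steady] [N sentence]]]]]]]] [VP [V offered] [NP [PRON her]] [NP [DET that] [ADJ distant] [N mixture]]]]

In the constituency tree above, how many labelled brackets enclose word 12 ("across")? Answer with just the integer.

Counting open brackets not yet closed at "across": [S [NP [PP [NP [PP [NP [PP [P = 8.

8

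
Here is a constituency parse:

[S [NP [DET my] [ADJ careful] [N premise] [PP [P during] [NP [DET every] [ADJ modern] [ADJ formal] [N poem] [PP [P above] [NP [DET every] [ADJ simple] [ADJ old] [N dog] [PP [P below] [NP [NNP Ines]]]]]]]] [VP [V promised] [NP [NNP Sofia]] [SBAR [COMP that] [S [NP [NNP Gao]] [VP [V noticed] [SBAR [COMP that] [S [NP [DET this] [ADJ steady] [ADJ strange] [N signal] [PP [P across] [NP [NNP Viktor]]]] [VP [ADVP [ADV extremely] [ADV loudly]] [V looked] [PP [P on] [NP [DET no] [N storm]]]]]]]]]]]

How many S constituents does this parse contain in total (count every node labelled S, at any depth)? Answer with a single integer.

3

The S constituents are: [S my careful premise during every modern formal poem above every simple old dog below Ines promised Sofia that Gao noticed that this steady strange signal across Viktor extremely loudly looked on no storm]; [S Gao noticed that this steady strange signal across Viktor extremely loudly looked on no storm]; [S this steady strange signal across Viktor extremely loudly looked on no storm]. Total: 3.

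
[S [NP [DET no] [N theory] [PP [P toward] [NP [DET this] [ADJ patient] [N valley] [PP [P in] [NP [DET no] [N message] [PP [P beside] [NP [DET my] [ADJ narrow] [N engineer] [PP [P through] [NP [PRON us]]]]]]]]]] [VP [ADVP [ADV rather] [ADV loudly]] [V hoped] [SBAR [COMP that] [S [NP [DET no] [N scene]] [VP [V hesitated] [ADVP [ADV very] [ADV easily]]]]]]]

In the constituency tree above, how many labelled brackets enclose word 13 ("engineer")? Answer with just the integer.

Path from the root down to the word: S → NP → PP → NP → PP → NP → PP → NP → N. That is 9 enclosing brackets.

9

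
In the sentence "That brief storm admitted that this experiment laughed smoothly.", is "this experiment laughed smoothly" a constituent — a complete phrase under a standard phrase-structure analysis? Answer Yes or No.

These words form the whole clause headed by "laughed", so yes — one constituent.

Yes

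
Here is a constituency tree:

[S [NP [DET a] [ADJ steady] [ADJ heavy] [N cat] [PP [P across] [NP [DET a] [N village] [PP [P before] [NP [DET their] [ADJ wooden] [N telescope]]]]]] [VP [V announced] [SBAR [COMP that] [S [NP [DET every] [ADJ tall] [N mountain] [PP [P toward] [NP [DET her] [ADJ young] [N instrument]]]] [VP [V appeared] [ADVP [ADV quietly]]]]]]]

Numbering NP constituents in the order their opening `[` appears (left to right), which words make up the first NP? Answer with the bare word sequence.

In left-to-right order the NP constituents are "a steady heavy cat across a village before their wooden telescope"; "a village before their wooden telescope"; "their wooden telescope"; "every tall mountain toward her young instrument"; "her young instrument". Number 1 is "a steady heavy cat across a village before their wooden telescope".

a steady heavy cat across a village before their wooden telescope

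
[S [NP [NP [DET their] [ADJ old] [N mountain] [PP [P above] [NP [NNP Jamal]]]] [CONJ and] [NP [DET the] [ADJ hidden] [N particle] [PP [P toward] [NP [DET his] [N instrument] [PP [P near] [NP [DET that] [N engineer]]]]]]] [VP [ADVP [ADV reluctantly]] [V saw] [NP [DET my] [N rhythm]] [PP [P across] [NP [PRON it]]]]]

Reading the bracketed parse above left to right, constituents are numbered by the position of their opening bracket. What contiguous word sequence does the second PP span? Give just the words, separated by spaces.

toward his instrument near that engineer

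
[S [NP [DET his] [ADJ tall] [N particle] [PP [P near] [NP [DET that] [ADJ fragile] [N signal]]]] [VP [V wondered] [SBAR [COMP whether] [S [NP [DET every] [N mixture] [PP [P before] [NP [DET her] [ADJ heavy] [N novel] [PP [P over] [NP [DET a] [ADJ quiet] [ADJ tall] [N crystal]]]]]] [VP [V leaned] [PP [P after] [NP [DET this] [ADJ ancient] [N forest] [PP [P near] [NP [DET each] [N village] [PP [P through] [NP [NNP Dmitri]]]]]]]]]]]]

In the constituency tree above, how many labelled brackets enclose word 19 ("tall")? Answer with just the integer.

10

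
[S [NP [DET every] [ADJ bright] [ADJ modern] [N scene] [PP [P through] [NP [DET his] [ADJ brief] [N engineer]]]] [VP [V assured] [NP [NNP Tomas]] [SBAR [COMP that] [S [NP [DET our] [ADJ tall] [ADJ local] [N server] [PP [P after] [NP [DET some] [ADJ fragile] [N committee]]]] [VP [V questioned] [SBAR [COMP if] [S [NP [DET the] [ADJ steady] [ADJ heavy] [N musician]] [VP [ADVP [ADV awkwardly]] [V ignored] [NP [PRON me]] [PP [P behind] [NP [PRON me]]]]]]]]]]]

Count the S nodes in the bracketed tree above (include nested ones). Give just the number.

Listing each S by its span: [S every bright modern scene through his brief engineer assured Tomas that our tall local server after some fragile committee questioned if the steady heavy musician awkwardly ignored me behind me]; [S our tall local server after some fragile committee questioned if the steady heavy musician awkwardly ignored me behind me]; [S the steady heavy musician awkwardly ignored me behind me] — that makes 3.

3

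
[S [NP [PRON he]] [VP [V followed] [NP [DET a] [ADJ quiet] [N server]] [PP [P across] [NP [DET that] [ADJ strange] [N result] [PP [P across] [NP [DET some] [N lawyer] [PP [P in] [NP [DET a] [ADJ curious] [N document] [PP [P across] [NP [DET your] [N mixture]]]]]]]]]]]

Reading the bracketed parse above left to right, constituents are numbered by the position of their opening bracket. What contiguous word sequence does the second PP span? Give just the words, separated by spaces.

across some lawyer in a curious document across your mixture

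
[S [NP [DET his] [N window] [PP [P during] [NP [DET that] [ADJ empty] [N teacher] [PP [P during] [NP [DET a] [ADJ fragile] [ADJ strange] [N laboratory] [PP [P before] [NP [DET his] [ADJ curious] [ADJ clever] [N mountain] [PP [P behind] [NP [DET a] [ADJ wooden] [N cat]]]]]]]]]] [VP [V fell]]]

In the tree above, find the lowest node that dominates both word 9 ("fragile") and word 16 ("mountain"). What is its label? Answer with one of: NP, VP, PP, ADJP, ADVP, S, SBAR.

NP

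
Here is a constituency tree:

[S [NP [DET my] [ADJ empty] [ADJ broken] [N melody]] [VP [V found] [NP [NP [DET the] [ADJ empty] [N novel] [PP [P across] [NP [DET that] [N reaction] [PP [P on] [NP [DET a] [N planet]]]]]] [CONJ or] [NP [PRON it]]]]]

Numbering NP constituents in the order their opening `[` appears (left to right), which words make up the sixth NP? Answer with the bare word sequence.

In left-to-right order the NP constituents are "my empty broken melody"; "the empty novel across that reaction on a planet or it"; "the empty novel across that reaction on a planet"; "that reaction on a planet"; "a planet"; "it". Number 6 is "it".

it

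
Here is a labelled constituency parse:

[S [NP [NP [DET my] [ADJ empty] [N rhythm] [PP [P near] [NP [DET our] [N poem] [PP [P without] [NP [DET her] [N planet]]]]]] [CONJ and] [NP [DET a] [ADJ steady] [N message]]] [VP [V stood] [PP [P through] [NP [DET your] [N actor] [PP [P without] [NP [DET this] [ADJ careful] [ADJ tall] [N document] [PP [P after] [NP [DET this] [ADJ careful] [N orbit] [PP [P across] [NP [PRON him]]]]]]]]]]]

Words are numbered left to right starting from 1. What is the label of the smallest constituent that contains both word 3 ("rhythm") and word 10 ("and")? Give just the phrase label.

NP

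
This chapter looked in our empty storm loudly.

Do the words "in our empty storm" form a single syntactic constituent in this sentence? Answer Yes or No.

"in our empty storm" is exactly the prepositional phrase [PP in our empty storm], a complete constituent.

Yes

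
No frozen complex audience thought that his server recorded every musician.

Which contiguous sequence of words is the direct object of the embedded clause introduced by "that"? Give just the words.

every musician

The verb of the embedded clause introduced by "that" is "recorded"; its direct object is the NP "every musician".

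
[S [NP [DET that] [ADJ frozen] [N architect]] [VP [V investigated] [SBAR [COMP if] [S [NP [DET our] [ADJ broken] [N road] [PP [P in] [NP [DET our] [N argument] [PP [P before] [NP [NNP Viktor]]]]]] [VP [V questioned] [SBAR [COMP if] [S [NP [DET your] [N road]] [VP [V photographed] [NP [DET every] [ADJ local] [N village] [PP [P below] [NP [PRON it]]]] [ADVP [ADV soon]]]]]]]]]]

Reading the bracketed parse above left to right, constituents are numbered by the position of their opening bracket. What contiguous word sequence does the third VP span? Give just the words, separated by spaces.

photographed every local village below it soon

Opening `[VP` markers occur at word positions 4, 14, 18; the third of these opens the constituent [VP photographed every local village below it soon].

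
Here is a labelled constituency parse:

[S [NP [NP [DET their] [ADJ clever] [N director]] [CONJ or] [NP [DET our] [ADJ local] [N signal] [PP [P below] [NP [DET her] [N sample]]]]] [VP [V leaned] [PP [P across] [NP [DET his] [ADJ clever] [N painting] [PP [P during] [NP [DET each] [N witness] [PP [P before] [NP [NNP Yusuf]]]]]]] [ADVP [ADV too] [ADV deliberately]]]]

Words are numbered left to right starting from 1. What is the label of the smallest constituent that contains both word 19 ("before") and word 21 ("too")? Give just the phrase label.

VP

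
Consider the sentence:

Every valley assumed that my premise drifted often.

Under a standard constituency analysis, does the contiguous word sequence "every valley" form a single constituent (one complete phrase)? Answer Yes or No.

Yes

"every valley" is exactly the noun phrase [NP every valley], a complete constituent.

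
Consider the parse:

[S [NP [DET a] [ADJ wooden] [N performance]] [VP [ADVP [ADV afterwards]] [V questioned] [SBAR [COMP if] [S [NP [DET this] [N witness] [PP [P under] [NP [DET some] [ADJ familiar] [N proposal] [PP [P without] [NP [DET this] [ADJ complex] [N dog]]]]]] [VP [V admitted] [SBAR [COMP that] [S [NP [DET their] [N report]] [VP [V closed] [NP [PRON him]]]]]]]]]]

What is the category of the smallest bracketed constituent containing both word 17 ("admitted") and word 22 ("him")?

VP

Word 17 lies under S → VP → SBAR → S → VP → V; word 22 lies under S → VP → SBAR → S → VP → SBAR → S → VP → NP → PRON. The lowest shared node is the VP.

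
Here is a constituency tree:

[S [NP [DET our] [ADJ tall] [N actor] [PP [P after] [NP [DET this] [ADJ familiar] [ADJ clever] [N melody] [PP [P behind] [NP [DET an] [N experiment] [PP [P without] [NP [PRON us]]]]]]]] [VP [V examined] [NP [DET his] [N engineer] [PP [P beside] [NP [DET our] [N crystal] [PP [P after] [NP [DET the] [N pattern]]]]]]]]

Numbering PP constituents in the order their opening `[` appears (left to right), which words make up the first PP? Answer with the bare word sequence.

In left-to-right order the PP constituents are "after this familiar clever melody behind an experiment without us"; "behind an experiment without us"; "without us"; "beside our crystal after the pattern"; "after the pattern". Number 1 is "after this familiar clever melody behind an experiment without us".

after this familiar clever melody behind an experiment without us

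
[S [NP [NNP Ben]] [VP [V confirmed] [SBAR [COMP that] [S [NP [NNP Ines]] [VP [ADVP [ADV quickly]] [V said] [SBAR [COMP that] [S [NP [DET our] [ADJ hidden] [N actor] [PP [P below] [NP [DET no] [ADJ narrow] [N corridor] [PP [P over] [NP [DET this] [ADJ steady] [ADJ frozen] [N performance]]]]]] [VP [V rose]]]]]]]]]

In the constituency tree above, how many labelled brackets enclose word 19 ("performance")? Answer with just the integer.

13

Path from the root down to the word: S → VP → SBAR → S → VP → SBAR → S → NP → PP → NP → PP → NP → N. That is 13 enclosing brackets.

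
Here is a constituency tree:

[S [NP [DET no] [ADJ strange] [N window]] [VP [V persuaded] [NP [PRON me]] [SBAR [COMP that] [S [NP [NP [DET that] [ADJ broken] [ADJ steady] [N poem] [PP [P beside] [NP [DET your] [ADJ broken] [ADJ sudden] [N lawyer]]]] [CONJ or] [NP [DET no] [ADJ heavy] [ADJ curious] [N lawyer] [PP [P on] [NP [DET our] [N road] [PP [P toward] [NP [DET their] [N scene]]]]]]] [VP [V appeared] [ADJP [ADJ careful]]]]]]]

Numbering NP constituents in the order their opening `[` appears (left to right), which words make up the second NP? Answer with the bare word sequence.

Opening `[NP` markers occur at word positions 1, 5, 7, 7, 12, 17, 22, 25; the second of these opens the constituent [NP me].

me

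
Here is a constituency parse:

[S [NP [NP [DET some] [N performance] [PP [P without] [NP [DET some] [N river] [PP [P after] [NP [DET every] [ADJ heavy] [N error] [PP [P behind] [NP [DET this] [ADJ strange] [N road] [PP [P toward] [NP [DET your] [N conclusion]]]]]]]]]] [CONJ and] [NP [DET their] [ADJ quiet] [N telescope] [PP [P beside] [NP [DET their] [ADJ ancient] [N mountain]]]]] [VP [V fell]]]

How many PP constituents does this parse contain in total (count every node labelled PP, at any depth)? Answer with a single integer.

Listing each PP by its span: [PP without some river after every heavy error behind this strange road toward your conclusion]; [PP after every heavy error behind this strange road toward your conclusion]; [PP behind this strange road toward your conclusion]; [PP toward your conclusion]; [PP beside their ancient mountain] — that makes 5.

5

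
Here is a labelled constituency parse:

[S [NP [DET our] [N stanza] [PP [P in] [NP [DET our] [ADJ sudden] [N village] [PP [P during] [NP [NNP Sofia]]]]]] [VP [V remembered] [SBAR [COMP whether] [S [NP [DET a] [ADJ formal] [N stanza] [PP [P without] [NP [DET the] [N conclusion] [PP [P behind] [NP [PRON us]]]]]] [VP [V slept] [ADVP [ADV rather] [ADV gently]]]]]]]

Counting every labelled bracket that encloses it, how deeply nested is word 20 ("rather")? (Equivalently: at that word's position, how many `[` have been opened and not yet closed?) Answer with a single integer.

7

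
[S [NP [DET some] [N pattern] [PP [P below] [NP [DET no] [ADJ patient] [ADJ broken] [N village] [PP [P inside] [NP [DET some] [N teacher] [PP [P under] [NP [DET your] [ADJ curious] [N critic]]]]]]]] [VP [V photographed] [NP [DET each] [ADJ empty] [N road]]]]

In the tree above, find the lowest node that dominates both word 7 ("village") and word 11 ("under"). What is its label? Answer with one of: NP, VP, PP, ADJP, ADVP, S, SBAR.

NP

The smallest bracket enclosing both words is [NP no patient broken village inside some teacher under your curious critic], so the label is NP.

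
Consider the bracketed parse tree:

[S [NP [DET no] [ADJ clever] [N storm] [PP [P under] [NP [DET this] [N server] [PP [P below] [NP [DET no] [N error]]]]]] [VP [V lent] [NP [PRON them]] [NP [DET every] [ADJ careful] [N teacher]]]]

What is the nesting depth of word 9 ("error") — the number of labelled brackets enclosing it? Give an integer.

7

Path from the root down to the word: S → NP → PP → NP → PP → NP → N. That is 7 enclosing brackets.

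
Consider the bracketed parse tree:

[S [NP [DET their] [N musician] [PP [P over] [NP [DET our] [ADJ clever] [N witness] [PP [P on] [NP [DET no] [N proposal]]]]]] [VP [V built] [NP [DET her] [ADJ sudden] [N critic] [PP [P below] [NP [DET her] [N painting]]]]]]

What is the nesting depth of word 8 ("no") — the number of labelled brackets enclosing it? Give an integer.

7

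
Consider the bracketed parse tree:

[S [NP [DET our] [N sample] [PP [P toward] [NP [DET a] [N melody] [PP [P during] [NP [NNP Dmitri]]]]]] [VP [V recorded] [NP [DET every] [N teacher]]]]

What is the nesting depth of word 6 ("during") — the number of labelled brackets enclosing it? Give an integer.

6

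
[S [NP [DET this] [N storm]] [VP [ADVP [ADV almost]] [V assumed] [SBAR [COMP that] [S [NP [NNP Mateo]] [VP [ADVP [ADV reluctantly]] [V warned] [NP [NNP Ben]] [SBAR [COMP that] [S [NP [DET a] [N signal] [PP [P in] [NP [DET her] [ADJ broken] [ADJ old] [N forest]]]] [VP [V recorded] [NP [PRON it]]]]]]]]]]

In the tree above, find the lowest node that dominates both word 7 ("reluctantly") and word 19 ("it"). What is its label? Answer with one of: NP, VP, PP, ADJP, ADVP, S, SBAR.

VP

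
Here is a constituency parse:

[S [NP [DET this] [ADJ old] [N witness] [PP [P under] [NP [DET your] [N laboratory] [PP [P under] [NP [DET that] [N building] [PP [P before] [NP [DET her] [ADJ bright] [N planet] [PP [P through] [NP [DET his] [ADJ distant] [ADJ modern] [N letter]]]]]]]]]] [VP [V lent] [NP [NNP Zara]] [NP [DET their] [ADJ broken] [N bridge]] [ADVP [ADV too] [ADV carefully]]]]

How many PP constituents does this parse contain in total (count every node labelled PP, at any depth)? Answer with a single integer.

4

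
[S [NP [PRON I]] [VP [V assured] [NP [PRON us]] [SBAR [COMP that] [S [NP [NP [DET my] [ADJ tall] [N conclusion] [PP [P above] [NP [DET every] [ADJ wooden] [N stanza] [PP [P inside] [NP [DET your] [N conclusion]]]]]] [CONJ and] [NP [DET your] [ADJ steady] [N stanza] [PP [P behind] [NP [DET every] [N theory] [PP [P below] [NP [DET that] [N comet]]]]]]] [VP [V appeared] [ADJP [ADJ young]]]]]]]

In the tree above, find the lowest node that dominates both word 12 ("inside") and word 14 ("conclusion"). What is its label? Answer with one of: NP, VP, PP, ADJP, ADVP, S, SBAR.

Both words fall inside [PP inside your conclusion] (words 12–14), and no smaller constituent contains them both. Label: PP.

PP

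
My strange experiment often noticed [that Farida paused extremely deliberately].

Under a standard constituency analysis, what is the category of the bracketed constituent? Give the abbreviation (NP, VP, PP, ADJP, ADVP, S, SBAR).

The bracketed span "that Farida paused extremely deliberately" is headed by "that", making it a subordinate clause (SBAR).

SBAR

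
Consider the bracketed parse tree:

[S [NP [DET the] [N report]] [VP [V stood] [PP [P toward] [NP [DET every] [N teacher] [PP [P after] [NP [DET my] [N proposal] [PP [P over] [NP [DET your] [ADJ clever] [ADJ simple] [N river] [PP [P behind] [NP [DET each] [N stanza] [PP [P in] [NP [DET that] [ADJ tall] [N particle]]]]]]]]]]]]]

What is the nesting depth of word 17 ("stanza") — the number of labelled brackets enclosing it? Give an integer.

Path from the root down to the word: S → VP → PP → NP → PP → NP → PP → NP → PP → NP → N. That is 11 enclosing brackets.

11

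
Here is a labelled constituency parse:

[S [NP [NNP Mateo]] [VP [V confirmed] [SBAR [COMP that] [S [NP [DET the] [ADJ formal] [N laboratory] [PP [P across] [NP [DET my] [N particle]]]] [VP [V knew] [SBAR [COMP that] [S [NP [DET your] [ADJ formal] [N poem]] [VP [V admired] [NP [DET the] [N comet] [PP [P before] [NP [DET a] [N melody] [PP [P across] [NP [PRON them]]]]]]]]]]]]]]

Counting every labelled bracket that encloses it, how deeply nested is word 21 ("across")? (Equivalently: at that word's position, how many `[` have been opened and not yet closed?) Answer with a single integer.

The word sits inside P, which is inside PP, inside NP, inside PP, inside NP, inside VP, inside S, inside SBAR, inside VP, inside S, inside SBAR, inside VP, inside S — 13 brackets in all.

13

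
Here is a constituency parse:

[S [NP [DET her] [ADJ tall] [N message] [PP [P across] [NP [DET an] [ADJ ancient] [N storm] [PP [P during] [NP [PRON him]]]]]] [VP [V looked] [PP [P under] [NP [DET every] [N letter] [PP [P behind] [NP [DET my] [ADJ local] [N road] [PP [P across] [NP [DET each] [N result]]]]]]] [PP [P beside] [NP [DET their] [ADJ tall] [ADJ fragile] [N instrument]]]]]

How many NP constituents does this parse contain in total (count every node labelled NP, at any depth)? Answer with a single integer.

7

Listing each NP by its span: [NP her tall message across an ancient storm during him]; [NP an ancient storm during him]; [NP him]; [NP every letter behind my local road across each result]; [NP my local road across each result]; [NP each result] … — that makes 7.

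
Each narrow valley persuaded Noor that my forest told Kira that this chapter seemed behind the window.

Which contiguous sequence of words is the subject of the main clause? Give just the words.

"each narrow valley" is the NP that combines with the VP headed by "persuaded" to form the main clause — the subject.

each narrow valley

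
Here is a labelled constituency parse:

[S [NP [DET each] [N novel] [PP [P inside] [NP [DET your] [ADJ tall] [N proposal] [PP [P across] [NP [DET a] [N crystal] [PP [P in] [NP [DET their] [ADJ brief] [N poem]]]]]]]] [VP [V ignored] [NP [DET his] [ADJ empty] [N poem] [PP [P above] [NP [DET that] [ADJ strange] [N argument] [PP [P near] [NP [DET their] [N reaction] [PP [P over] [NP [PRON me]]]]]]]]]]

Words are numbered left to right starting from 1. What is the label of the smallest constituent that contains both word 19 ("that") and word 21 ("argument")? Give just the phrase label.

NP

Both words fall inside [NP that strange argument near their reaction over me] (words 19–26), and no smaller constituent contains them both. Label: NP.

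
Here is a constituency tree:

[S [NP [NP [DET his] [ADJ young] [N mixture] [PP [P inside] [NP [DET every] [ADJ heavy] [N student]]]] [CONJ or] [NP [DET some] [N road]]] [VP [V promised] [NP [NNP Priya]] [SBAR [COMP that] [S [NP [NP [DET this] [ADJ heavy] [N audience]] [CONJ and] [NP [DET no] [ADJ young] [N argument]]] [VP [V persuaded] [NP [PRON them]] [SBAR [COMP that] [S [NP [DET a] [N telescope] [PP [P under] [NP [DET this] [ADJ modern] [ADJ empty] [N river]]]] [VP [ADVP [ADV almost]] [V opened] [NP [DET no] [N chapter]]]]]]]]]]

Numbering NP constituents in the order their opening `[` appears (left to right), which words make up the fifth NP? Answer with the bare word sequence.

In left-to-right order the NP constituents are "his young mixture inside every heavy student or some road"; "his young mixture inside every heavy student"; "every heavy student"; "some road"; "Priya"; "this heavy audience and no young argument"; "this heavy audience"; "no young argument"; "them"; "a telescope under this modern empty river"; "this modern empty river"; "no chapter". Number 5 is "Priya".

Priya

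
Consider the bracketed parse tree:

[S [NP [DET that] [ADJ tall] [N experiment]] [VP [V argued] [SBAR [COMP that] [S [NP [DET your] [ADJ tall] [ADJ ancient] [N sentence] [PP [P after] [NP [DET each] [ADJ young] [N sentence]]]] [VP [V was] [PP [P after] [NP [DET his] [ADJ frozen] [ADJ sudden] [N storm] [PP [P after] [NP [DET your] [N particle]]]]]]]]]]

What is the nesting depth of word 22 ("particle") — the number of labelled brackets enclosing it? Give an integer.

10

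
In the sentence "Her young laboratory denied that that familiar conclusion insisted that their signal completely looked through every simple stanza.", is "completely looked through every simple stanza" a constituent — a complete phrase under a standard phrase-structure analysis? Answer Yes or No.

Yes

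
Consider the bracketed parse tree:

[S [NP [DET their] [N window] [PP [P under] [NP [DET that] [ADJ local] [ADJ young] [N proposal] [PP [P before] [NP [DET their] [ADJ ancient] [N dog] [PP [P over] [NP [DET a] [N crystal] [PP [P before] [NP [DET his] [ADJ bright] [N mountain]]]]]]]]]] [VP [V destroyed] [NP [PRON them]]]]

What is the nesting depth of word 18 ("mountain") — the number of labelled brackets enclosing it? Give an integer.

Path from the root down to the word: S → NP → PP → NP → PP → NP → PP → NP → PP → NP → N. That is 11 enclosing brackets.

11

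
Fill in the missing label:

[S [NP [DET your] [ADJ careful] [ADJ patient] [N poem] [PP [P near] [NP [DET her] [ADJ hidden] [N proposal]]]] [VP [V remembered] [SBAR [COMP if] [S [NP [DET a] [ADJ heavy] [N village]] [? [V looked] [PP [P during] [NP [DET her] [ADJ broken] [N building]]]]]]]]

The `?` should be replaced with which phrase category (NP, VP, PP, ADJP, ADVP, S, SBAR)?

VP

Looking at what the `?` directly dominates — V 'looked', PP — this is a verb phrase (VP).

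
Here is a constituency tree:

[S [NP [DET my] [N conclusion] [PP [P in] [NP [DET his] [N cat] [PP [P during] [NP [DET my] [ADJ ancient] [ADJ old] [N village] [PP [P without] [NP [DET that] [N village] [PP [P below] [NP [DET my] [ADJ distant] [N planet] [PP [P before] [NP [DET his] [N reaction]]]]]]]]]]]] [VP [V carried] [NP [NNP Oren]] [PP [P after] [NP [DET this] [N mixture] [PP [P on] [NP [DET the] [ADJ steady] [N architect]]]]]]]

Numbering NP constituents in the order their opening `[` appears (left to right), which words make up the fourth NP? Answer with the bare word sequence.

The NP opening brackets appear, in order, over: "my conclusion in his cat during my ancient old village without that village below my distant planet before his reaction"; "his cat during my ancient old village without that village below my distant planet before his reaction"; "my ancient old village without that village below my distant planet before his reaction"; "that village below my distant planet before his reaction"; "my distant planet before his reaction"; "his reaction"; "Oren"; "this mixture on the steady architect"; "the steady architect". The fourth one spans "that village below my distant planet before his reaction".

that village below my distant planet before his reaction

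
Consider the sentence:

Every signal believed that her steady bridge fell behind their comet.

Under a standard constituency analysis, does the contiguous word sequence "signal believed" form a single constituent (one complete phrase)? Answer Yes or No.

"signal" belongs to the noun phrase "every signal" while "believed" belongs to the verb phrase "believed that her steady bridge fell behind their comet"; a span that runs across that boundary is not a single phrase.

No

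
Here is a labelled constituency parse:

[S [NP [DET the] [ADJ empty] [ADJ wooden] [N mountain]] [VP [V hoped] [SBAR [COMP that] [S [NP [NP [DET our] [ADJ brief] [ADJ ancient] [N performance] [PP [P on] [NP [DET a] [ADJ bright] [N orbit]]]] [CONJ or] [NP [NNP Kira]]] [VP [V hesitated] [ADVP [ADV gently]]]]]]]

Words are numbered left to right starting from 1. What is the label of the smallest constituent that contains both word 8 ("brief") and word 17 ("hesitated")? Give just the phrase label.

S

The smallest bracket enclosing both words is [S our brief ancient performance on a bright orbit or Kira hesitated gently], so the label is S.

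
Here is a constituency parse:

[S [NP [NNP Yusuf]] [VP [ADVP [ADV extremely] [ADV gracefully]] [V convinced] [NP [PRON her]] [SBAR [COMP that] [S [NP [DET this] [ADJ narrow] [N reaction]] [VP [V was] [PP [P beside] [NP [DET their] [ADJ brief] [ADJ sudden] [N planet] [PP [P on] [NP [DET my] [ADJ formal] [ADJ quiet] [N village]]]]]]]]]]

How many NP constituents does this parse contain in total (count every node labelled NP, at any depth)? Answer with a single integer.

5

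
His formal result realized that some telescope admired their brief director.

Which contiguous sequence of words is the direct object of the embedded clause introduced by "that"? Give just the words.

their brief director

Within the embedded clause introduced by "that", the direct object of "admired" is "their brief director".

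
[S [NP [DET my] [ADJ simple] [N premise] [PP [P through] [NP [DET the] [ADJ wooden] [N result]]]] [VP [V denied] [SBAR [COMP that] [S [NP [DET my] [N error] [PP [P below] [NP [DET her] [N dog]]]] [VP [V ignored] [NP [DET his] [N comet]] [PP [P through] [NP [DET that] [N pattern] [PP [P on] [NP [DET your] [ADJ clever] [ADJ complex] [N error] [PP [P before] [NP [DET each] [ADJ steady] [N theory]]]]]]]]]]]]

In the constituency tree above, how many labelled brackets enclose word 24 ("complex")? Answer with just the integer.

10

Path from the root down to the word: S → VP → SBAR → S → VP → PP → NP → PP → NP → ADJ. That is 10 enclosing brackets.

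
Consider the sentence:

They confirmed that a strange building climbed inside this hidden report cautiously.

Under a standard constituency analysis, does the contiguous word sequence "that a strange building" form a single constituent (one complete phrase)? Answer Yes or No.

No

The sequence begins inside the complementizer "that" and ends inside the clause "a strange building climbed inside this hidden report cautiously"; it crosses a phrase boundary, so no single node in the tree spans exactly those words.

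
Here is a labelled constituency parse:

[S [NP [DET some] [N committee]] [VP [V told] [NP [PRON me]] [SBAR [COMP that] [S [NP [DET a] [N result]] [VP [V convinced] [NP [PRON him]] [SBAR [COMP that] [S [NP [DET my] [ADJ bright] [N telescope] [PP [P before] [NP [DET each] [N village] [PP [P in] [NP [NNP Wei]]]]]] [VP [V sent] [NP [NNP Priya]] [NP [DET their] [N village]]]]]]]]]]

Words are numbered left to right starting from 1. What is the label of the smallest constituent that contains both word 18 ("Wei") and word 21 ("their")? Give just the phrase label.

Both words fall inside [S my bright telescope before each village in Wei sent Priya their village] (words 11–22), and no smaller constituent contains them both. Label: S.

S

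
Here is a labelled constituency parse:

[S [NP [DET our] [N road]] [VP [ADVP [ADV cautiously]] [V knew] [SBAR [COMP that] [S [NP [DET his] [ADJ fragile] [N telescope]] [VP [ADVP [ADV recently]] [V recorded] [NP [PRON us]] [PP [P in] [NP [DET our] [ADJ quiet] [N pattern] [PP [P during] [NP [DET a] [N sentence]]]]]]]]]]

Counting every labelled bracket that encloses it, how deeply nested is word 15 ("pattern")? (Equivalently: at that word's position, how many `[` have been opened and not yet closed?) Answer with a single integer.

8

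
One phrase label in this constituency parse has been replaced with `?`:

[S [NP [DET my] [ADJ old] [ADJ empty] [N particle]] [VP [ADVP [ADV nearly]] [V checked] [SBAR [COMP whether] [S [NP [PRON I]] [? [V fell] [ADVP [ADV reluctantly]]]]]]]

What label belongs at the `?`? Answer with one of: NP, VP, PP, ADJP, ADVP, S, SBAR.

VP

The `?` node immediately contains: V 'fell', ADVP. That is the internal structure of a verb phrase, so the label is VP.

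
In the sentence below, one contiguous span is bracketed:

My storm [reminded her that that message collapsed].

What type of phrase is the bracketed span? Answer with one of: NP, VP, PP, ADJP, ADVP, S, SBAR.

The span is built around the verb "reminded" — a verb phrase (VP).

VP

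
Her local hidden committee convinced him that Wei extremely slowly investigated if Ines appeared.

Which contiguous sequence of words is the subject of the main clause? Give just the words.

"her local hidden committee" is the NP that combines with the VP headed by "convinced" to form the main clause — the subject.

her local hidden committee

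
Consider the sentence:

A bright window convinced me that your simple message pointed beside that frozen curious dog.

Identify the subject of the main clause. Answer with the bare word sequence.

a bright window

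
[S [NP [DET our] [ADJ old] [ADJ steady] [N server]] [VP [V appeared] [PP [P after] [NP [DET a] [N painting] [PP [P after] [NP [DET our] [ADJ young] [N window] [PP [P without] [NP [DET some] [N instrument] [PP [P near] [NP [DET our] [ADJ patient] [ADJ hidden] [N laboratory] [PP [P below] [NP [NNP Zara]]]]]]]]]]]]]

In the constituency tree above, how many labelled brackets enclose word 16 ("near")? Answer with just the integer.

10

Counting open brackets not yet closed at "near": [S [VP [PP [NP [PP [NP [PP [NP [PP [P = 10.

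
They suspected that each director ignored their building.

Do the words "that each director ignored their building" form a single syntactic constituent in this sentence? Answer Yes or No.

These words form the whole subordinate clause headed by "that", so yes — one constituent.

Yes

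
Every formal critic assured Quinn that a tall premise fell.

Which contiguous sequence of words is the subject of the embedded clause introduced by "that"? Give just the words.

a tall premise

The subject of the embedded clause introduced by "that" is the NP immediately before the verb "fell": "a tall premise".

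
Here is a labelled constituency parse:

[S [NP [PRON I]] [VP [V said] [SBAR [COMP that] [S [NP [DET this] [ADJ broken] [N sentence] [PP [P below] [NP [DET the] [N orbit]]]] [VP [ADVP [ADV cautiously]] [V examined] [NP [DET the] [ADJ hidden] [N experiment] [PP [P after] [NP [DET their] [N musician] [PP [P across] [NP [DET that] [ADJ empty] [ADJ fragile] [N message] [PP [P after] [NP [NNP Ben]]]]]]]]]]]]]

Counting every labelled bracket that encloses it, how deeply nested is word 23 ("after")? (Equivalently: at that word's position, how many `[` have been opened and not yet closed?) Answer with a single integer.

Path from the root down to the word: S → VP → SBAR → S → VP → NP → PP → NP → PP → NP → PP → P. That is 12 enclosing brackets.

12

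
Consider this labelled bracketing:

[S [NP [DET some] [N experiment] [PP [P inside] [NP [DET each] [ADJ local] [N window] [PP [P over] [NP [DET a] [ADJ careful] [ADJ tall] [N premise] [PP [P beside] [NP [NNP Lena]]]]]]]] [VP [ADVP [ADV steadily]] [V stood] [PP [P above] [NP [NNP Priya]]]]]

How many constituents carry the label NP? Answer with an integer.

5

Listing each NP by its span: [NP some experiment inside each local window over a careful tall premise beside Lena]; [NP each local window over a careful tall premise beside Lena]; [NP a careful tall premise beside Lena]; [NP Lena]; [NP Priya] — that makes 5.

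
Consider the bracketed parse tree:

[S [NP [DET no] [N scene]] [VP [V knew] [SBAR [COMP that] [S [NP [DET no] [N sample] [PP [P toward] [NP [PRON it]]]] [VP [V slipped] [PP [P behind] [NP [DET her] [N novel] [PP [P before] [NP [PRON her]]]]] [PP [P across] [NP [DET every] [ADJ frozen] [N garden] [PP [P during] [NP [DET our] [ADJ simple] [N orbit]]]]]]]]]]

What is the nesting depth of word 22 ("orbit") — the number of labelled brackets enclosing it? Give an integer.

10

Path from the root down to the word: S → VP → SBAR → S → VP → PP → NP → PP → NP → N. That is 10 enclosing brackets.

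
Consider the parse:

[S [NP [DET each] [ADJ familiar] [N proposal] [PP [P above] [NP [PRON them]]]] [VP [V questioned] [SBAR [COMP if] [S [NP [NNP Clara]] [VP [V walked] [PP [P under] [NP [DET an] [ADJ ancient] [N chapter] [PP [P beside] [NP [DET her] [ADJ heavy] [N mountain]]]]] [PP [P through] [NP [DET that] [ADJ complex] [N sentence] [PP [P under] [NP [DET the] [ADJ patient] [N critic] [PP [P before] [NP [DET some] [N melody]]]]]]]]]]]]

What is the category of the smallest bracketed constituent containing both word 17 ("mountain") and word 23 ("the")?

VP

Both words fall inside [VP walked under an ancient chapter beside her heavy mountain through that complex sentence under the patient critic before some melody] (words 9–28), and no smaller constituent contains them both. Label: VP.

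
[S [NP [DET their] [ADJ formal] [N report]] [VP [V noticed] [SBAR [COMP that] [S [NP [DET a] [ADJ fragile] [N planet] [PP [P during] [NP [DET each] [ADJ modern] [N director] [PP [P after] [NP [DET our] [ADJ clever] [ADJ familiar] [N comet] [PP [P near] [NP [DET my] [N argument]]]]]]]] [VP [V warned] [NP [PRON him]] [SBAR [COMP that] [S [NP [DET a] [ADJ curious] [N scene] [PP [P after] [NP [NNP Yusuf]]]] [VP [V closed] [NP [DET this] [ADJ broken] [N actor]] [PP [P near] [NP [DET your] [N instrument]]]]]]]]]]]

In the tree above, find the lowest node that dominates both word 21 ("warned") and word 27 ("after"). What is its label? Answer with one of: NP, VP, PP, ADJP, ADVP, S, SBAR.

VP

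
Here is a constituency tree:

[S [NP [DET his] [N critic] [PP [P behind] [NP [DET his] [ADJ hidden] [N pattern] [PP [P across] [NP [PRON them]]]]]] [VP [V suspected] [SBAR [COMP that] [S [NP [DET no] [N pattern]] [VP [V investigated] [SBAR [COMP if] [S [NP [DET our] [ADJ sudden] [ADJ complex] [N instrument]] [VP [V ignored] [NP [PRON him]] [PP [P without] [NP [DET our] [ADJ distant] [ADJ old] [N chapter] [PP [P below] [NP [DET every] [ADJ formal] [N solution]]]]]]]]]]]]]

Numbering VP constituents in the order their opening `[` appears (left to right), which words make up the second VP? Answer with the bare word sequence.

investigated if our sudden complex instrument ignored him without our distant old chapter below every formal solution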